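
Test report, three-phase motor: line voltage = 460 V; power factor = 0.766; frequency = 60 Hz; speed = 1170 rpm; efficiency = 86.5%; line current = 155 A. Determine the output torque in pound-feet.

493 lb·ft

P_in = √3·V·I·cosφ = 1.732 × 460 × 155 × 0.766 = 94595 W
P_out = η·P_in = 0.865 × 94595 = 81825 W
n = 1170 rpm
ω = 2π×1170/60 = 122.5 rad/s
τ = P_out/ω = 81825/122.5 = 668 N·m
In lb·ft: 668/1.356 = 493 lb·ft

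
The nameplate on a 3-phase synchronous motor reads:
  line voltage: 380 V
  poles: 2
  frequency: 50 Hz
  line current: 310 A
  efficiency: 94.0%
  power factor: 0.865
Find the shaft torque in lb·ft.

P_in = √3·V·I·cosφ = 1.732 × 380 × 310 × 0.865 = 176486 W
P_out = η·P_in = 0.94 × 176486 = 165897 W
n = n_s = 120×50/2 = 3000 rpm (synchronous)
ω = 2π×3000/60 = 314.2 rad/s
τ = P_out/ω = 165897/314.2 = 528 N·m
In lb·ft: 528/1.356 = 389 lb·ft

389 lb·ft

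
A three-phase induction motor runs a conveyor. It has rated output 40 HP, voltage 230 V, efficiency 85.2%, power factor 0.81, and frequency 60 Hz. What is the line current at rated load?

P_out = 40 × 746 = 29840 W
P_in = P_out / η = 29840 / 0.852 = 35023 W
I_L = P_in / (√3·V_L·cosφ) = 35023 / (1.732 × 230 × 0.81) = 109 A

109 A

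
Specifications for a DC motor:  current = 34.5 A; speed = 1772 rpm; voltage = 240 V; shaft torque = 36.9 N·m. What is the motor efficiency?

82.7 %

ω = 2π × 1772/60 = 185.6 rad/s; P_out = τω = 36.9 × 185.6 = 6849 W
P_in = V·I = 240 × 34.5 = 8280 W
η = P_out / P_in = 6849 / 8280 = 0.827 = 82.7%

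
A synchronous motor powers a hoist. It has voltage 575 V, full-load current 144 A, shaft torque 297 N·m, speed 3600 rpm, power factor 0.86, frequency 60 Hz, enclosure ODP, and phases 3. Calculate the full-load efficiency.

ω = 2π × 3600/60 = 377 rad/s; P_out = τω = 297 × 377 = 111969 W
P_in = √3·V_L·I_L·cosφ = 1.732 × 575 × 144 × 0.86 = 123332 W
η = P_out / P_in = 111969 / 123332 = 0.908 = 90.8%

90.8 %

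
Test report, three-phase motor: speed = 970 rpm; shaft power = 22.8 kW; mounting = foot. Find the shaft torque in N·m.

ω = 2π × 970/60 = 101.6 rad/s
τ = P/ω = 22800/101.6 = 224 N·m

224 N·m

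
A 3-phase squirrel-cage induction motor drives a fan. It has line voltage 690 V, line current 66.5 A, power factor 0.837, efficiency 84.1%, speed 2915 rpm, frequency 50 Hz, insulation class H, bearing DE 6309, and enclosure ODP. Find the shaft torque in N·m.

183 N·m

P_in = √3·V·I·cosφ = 1.732 × 690 × 66.5 × 0.837 = 66519 W
P_out = η·P_in = 0.841 × 66519 = 55942 W
n = 2915 rpm
ω = 2π×2915/60 = 305.3 rad/s
τ = P_out/ω = 55942/305.3 = 183 N·m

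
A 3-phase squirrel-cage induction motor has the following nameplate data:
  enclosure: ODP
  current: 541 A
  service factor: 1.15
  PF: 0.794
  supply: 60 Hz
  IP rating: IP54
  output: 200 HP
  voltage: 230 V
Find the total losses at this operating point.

21.9 kW

P_in = √3·V·I·cosφ = 1.732×230×541×0.794 = 171117 W
P_out = 200×746 = 149200 W
Losses = P_in − P_out = 171117 − 149200 = 21917 W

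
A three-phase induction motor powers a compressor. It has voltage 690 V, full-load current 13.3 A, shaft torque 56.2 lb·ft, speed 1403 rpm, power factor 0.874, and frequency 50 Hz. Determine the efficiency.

80.6 %

τ = 56.2 lb·ft × 1.356 = 76.21 N·m
ω = 2π × 1403/60 = 146.9 rad/s; P_out = τω = 76.21 × 146.9 = 11195 W
P_in = √3·V_L·I_L·cosφ = 1.732 × 690 × 13.3 × 0.874 = 13892 W
η = P_out / P_in = 11195 / 13892 = 0.806 = 80.6%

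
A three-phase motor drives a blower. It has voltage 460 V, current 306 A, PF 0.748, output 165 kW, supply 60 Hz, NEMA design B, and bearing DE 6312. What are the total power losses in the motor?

17400 W

P_in = √3·V·I·cosφ = 1.732×460×306×0.748 = 182360 W
P_out = 165000 W
Losses = P_in − P_out = 182360 − 165000 = 17360 W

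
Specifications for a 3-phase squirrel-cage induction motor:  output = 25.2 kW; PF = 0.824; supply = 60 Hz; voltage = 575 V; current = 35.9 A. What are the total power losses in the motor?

P_in = √3·V·I·cosφ = 1.732×575×35.9×0.824 = 29460 W
P_out = 25200 W
Losses = P_in − P_out = 29460 − 25200 = 4260 W

4.26 kW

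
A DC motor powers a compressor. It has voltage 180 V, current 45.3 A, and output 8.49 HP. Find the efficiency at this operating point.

P_out = 8.49 × 746 = 6334 W
P_in = V·I = 180 × 45.3 = 8154 W
η = P_out / P_in = 6334 / 8154 = 0.777 = 77.7%

77.7 %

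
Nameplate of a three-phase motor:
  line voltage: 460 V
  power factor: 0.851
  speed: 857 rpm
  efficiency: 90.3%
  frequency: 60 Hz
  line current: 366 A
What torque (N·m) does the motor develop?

P_in = √3·V·I·cosφ = 1.732 × 460 × 366 × 0.851 = 248151 W
P_out = η·P_in = 0.903 × 248151 = 224080 W
n = 857 rpm
ω = 2π×857/60 = 89.74 rad/s
τ = P_out/ω = 224080/89.74 = 2500 N·m

2500 N·m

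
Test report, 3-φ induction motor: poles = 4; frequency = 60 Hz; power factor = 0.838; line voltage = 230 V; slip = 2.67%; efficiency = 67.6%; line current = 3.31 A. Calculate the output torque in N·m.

4.07 N·m

P_in = √3·V·I·cosφ = 1.732 × 230 × 3.31 × 0.838 = 1105 W
P_out = η·P_in = 0.676 × 1105 = 747 W
n_s = 120×60/4 = 1800 rpm; n = 1800×(1−0.0267) = 1752 rpm
ω = 2π×1752/60 = 183.5 rad/s
τ = P_out/ω = 747/183.5 = 4.07 N·m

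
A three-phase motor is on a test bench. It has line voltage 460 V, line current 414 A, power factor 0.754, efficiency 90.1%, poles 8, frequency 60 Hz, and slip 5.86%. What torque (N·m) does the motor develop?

P_in = √3·V·I·cosφ = 1.732 × 460 × 414 × 0.754 = 248701 W
P_out = η·P_in = 0.901 × 248701 = 224080 W
n_s = 120×60/8 = 900 rpm; n = 900×(1−0.0586) = 847 rpm
ω = 2π×847/60 = 88.7 rad/s
τ = P_out/ω = 224080/88.7 = 2530 N·m

2530 N·m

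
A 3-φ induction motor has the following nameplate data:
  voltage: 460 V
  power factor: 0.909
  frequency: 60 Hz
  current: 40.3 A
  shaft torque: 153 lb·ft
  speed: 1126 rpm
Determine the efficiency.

τ = 153 lb·ft × 1.356 = 207.5 N·m
ω = 2π × 1126/60 = 117.9 rad/s; P_out = τω = 207.5 × 117.9 = 24464 W
P_in = √3·V_L·I_L·cosφ = 1.732 × 460 × 40.3 × 0.909 = 29186 W
η = P_out / P_in = 24464 / 29186 = 0.838 = 83.8%

83.8 %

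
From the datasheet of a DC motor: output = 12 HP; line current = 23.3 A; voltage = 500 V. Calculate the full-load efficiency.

76.8 %

P_out = 12 × 746 = 8952 W
P_in = V·I = 500 × 23.3 = 11650 W
η = P_out / P_in = 8952 / 11650 = 0.768 = 76.8%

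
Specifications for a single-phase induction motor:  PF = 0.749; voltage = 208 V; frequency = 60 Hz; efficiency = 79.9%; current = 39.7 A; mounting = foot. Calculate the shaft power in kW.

4.94 kW

P_in = V·I·cosφ = 208 × 39.7 × 0.749 = 6185 W
P_out = η·P_in = 0.799 × 6185 = 4942 W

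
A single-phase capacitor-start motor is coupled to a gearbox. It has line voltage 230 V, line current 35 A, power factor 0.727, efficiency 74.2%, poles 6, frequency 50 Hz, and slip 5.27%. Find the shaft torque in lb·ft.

32.3 lb·ft

P_in = V·I·cosφ = 230 × 35 × 0.727 = 5852 W
P_out = η·P_in = 0.742 × 5852 = 4342 W
n_s = 120×50/6 = 1000 rpm; n = 1000×(1−0.0527) = 947 rpm
ω = 2π×947/60 = 99.17 rad/s
τ = P_out/ω = 4342/99.17 = 43.78 N·m
In lb·ft: 43.78/1.356 = 32.3 lb·ft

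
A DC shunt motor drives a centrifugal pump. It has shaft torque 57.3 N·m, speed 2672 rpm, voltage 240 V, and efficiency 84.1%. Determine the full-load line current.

79.4 A

ω = 2π×2672/60 = 279.8 rad/s; P_out = τω = 57.3 × 279.8 = 16033 W
P_in = P_out / η = 16033 / 0.841 = 19064 W
I = P_in / V = 19064 / 240 = 79.4 A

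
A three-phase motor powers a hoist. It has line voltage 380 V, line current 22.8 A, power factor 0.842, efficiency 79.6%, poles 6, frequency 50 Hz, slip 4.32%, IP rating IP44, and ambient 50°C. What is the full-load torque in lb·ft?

74 lb·ft

P_in = √3·V·I·cosφ = 1.732 × 380 × 22.8 × 0.842 = 12635 W
P_out = η·P_in = 0.796 × 12635 = 10057 W
n_s = 120×50/6 = 1000 rpm; n = 1000×(1−0.0432) = 957 rpm
ω = 2π×957/60 = 100.2 rad/s
τ = P_out/ω = 10057/100.2 = 100.4 N·m
In lb·ft: 100.4/1.356 = 74 lb·ft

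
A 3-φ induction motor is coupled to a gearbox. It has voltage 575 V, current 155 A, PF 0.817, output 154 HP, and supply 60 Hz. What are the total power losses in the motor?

P_in = √3·V·I·cosφ = 1.732×575×155×0.817 = 126116 W
P_out = 154×746 = 114884 W
Losses = P_in − P_out = 126116 − 114884 = 11232 W

11.2 kW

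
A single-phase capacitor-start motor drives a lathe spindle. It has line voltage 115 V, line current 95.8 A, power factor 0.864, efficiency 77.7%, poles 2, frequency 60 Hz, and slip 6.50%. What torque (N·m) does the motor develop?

21 N·m

P_in = V·I·cosφ = 115 × 95.8 × 0.864 = 9519 W
P_out = η·P_in = 0.777 × 9519 = 7396 W
n_s = 120×60/2 = 3600 rpm; n = 3600×(1−0.065) = 3366 rpm
ω = 2π×3366/60 = 352.5 rad/s
τ = P_out/ω = 7396/352.5 = 21 N·m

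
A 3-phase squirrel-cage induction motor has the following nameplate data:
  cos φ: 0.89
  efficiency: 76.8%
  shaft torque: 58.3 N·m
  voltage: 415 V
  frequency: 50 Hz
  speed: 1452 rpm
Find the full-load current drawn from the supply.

18 A

ω = 2π×1452/60 = 152.1 rad/s; P_out = τω = 58.3 × 152.1 = 8867 W
P_in = P_out / η = 8867 / 0.768 = 11546 W
I_L = P_in / (√3·V_L·cosφ) = 11546 / (1.732 × 415 × 0.89) = 18 A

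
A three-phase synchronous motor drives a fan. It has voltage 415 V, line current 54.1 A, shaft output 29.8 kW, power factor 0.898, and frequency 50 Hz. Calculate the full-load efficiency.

P_out = 29.8 kW = 29800 W
P_in = √3·V_L·I_L·cosφ = 1.732 × 415 × 54.1 × 0.898 = 34920 W
η = P_out / P_in = 29800 / 34920 = 0.853 = 85.3%

85.3 %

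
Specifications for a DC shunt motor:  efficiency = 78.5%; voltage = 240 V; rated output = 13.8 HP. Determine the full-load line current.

P_out = 13.8 × 746 = 10295 W
P_in = P_out / η = 10295 / 0.785 = 13115 W
I = P_in / V = 13115 / 240 = 54.6 A

54.6 A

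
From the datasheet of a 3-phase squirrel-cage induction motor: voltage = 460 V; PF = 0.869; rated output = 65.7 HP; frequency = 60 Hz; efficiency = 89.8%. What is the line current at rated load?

78.8 A

P_out = 65.7 × 746 = 49012 W
P_in = P_out / η = 49012 / 0.898 = 54579 W
I_L = P_in / (√3·V_L·cosφ) = 54579 / (1.732 × 460 × 0.869) = 78.8 A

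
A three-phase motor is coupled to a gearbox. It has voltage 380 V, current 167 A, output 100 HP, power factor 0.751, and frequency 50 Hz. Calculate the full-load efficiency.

P_out = 100 × 746 = 74600 W
P_in = √3·V_L·I_L·cosφ = 1.732 × 380 × 167 × 0.751 = 82544 W
η = P_out / P_in = 74600 / 82544 = 0.904 = 90.4%

90.4 %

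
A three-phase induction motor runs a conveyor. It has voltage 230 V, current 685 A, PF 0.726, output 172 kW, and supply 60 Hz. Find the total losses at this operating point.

P_in = √3·V·I·cosφ = 1.732×230×685×0.726 = 198108 W
P_out = 172000 W
Losses = P_in − P_out = 198108 − 172000 = 26108 W

26100 W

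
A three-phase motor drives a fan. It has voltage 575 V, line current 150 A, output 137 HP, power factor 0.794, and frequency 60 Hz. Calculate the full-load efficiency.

P_out = 137 × 746 = 102202 W
P_in = √3·V_L·I_L·cosφ = 1.732 × 575 × 150 × 0.794 = 118612 W
η = P_out / P_in = 102202 / 118612 = 0.862 = 86.2%

86.2 %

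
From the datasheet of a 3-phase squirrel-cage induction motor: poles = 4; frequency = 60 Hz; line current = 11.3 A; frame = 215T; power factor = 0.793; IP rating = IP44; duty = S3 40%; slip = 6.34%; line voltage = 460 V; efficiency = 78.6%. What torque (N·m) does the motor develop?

31.8 N·m

P_in = √3·V·I·cosφ = 1.732 × 460 × 11.3 × 0.793 = 7139 W
P_out = η·P_in = 0.786 × 7139 = 5611 W
n_s = 120×60/4 = 1800 rpm; n = 1800×(1−0.0634) = 1686 rpm
ω = 2π×1686/60 = 176.6 rad/s
τ = P_out/ω = 5611/176.6 = 31.8 N·m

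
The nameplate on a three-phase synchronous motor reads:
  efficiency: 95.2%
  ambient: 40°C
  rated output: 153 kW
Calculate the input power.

P_out = 153000 W
P_in = P_out/η = 153000/0.952 = 160714 W = 161 kW

161 kW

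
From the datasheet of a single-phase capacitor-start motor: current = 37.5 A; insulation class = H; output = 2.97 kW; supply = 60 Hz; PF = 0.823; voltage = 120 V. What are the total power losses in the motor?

734 W

P_in = V·I·cosφ = 120×37.5×0.823 = 3704 W
P_out = 2970 W
Losses = P_in − P_out = 3704 − 2970 = 734 W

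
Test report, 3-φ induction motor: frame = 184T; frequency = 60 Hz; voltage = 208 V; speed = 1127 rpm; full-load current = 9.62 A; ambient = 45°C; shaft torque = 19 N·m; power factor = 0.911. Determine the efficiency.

ω = 2π × 1127/60 = 118 rad/s; P_out = τω = 19 × 118 = 2242 W
P_in = √3·V_L·I_L·cosφ = 1.732 × 208 × 9.62 × 0.911 = 3157 W
η = P_out / P_in = 2242 / 3157 = 0.710 = 71.0%

71.0 %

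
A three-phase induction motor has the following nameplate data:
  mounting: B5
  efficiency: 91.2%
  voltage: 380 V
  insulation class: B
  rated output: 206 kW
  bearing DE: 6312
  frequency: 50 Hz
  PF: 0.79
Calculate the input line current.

434 A

P_out = 206 kW = 206000 W
P_in = P_out / η = 206000 / 0.912 = 225877 W
I_L = P_in / (√3·V_L·cosφ) = 225877 / (1.732 × 380 × 0.79) = 434 A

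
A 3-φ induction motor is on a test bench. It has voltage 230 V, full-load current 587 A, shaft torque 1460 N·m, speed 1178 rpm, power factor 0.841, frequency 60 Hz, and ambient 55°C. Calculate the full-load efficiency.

ω = 2π × 1178/60 = 123.4 rad/s; P_out = τω = 1460 × 123.4 = 180164 W
P_in = √3·V_L·I_L·cosφ = 1.732 × 230 × 587 × 0.841 = 196657 W
η = P_out / P_in = 180164 / 196657 = 0.916 = 91.6%

91.6 %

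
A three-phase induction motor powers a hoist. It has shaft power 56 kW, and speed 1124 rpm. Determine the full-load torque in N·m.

ω = 2π × 1124/60 = 117.7 rad/s
τ = P/ω = 56000/117.7 = 476 N·m

476 N·m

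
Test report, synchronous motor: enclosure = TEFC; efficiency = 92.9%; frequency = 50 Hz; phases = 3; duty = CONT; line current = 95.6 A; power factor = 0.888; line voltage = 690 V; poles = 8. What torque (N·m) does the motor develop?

1200 N·m

P_in = √3·V·I·cosφ = 1.732 × 690 × 95.6 × 0.888 = 101454 W
P_out = η·P_in = 0.929 × 101454 = 94251 W
n = n_s = 120×50/8 = 750 rpm (synchronous)
ω = 2π×750/60 = 78.54 rad/s
τ = P_out/ω = 94251/78.54 = 1200 N·m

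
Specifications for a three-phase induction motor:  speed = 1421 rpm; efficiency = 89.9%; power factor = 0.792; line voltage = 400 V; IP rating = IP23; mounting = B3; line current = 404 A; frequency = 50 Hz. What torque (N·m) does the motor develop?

P_in = √3·V·I·cosφ = 1.732 × 400 × 404 × 0.792 = 221674 W
P_out = η·P_in = 0.899 × 221674 = 199285 W
n = 1421 rpm
ω = 2π×1421/60 = 148.8 rad/s
τ = P_out/ω = 199285/148.8 = 1340 N·m

1340 N·m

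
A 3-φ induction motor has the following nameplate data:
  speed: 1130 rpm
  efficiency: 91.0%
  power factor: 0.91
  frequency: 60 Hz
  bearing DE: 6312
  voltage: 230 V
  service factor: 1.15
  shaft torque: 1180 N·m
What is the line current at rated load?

423 A

ω = 2π×1130/60 = 118.3 rad/s; P_out = τω = 1180 × 118.3 = 139594 W
P_in = P_out / η = 139594 / 0.910 = 153400 W
I_L = P_in / (√3·V_L·cosφ) = 153400 / (1.732 × 230 × 0.91) = 423 A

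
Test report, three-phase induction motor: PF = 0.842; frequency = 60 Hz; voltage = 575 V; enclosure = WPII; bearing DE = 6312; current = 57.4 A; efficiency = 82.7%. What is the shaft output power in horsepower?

53.4 HP

P_in = √3·V·I·cosφ = 1.732 × 575 × 57.4 × 0.842 = 48133 W
P_out = η·P_in = 0.827 × 48133 = 39806 W
= 39806/746 = 53.4 HP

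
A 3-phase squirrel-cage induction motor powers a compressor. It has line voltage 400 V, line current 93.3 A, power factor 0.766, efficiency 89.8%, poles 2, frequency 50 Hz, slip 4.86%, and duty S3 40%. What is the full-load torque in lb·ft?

P_in = √3·V·I·cosφ = 1.732 × 400 × 93.3 × 0.766 = 49513 W
P_out = η·P_in = 0.898 × 49513 = 44463 W
n_s = 120×50/2 = 3000 rpm; n = 3000×(1−0.0486) = 2854 rpm
ω = 2π×2854/60 = 298.9 rad/s
τ = P_out/ω = 44463/298.9 = 148.8 N·m
In lb·ft: 148.8/1.356 = 110 lb·ft

110 lb·ft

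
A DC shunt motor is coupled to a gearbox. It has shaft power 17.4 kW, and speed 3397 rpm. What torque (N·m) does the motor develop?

48.9 N·m

ω = 2π × 3397/60 = 355.7 rad/s
τ = P/ω = 17400/355.7 = 48.9 N·m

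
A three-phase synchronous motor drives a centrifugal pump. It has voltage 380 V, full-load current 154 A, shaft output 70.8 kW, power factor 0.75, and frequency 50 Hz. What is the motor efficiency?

P_out = 70.8 kW = 70800 W
P_in = √3·V_L·I_L·cosφ = 1.732 × 380 × 154 × 0.75 = 76017 W
η = P_out / P_in = 70800 / 76017 = 0.931 = 93.1%

93.1 %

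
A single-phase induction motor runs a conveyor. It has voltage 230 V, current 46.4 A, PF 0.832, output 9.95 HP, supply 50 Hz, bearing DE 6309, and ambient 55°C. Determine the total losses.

P_in = V·I·cosφ = 230×46.4×0.832 = 8879 W
P_out = 9.95×746 = 7423 W
Losses = P_in − P_out = 8879 − 7423 = 1456 W

1460 W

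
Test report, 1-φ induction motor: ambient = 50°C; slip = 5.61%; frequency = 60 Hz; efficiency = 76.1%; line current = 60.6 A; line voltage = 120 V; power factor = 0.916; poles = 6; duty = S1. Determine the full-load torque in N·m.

P_in = V·I·cosφ = 120 × 60.6 × 0.916 = 6661 W
P_out = η·P_in = 0.761 × 6661 = 5069 W
n_s = 120×60/6 = 1200 rpm; n = 1200×(1−0.0561) = 1133 rpm
ω = 2π×1133/60 = 118.6 rad/s
τ = P_out/ω = 5069/118.6 = 42.7 N·m

42.7 N·m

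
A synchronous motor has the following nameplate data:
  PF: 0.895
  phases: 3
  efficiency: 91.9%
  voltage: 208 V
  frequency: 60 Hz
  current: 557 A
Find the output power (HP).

P_in = √3·V·I·cosφ = 1.732 × 208 × 557 × 0.895 = 179593 W
P_out = η·P_in = 0.919 × 179593 = 165046 W
= 165046/746 = 221 HP

221 HP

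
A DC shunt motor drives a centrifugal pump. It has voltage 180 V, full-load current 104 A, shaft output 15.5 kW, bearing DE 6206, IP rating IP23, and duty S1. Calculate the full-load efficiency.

82.8 %

P_out = 15.5 kW = 15500 W
P_in = V·I = 180 × 104 = 18720 W
η = P_out / P_in = 15500 / 18720 = 0.828 = 82.8%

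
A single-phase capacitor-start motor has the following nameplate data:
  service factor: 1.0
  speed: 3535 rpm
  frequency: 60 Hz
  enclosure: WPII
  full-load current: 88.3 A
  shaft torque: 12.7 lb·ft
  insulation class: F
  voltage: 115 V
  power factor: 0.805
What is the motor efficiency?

τ = 12.7 lb·ft × 1.356 = 17.22 N·m
ω = 2π × 3535/60 = 370.2 rad/s; P_out = τω = 17.22 × 370.2 = 6375 W
P_in = V·I·cosφ = 115 × 88.3 × 0.805 = 8174 W
η = P_out / P_in = 6375 / 8174 = 0.780 = 78.0%

78.0 %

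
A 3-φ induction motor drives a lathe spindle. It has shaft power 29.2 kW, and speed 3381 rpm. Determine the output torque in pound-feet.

ω = 2π × 3381/60 = 354.1 rad/s
τ = P/ω = 29200/354.1 = 82.46 N·m
In lb·ft: 82.46/1.356 = 60.8 lb·ft

60.8 lb·ft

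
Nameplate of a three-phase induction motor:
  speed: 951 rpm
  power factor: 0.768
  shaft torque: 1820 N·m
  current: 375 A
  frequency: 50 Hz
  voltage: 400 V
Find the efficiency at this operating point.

90.8 %

ω = 2π × 951/60 = 99.59 rad/s; P_out = τω = 1820 × 99.59 = 181254 W
P_in = √3·V_L·I_L·cosφ = 1.732 × 400 × 375 × 0.768 = 199526 W
η = P_out / P_in = 181254 / 199526 = 0.908 = 90.8%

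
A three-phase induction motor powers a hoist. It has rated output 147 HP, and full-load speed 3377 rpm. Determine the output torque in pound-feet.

229 lb·ft

P_out = 147 × 746 = 109662 W
ω = 2π × 3377/60 = 353.6 rad/s
τ = P_out/ω = 109662/353.6 = 310.1 N·m
In lb·ft: 310.1/1.356 = 229 lb·ft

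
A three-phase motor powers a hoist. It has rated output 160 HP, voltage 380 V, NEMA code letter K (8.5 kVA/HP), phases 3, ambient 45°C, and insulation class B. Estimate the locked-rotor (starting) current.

2070 A

S_LR = 8.5 × 160 = 1360 kVA
I_LR = S_LR/(√3·V_L) = 1360000/(1.732×380) = 2070 A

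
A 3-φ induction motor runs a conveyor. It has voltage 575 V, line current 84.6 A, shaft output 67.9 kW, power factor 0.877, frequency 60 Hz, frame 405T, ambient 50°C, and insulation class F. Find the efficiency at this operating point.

P_out = 67.9 kW = 67900 W
P_in = √3·V_L·I_L·cosφ = 1.732 × 575 × 84.6 × 0.877 = 73890 W
η = P_out / P_in = 67900 / 73890 = 0.919 = 91.9%

91.9 %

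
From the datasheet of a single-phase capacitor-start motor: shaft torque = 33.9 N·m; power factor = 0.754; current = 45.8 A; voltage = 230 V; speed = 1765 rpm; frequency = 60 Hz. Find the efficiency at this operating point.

ω = 2π × 1765/60 = 184.8 rad/s; P_out = τω = 33.9 × 184.8 = 6265 W
P_in = V·I·cosφ = 230 × 45.8 × 0.754 = 7943 W
η = P_out / P_in = 6265 / 7943 = 0.789 = 78.9%

78.9 %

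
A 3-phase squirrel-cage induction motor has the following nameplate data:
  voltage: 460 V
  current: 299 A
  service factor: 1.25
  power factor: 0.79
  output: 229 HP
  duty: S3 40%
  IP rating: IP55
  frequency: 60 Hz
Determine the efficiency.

P_out = 229 × 746 = 170834 W
P_in = √3·V_L·I_L·cosφ = 1.732 × 460 × 299 × 0.79 = 188193 W
η = P_out / P_in = 170834 / 188193 = 0.908 = 90.8%

90.8 %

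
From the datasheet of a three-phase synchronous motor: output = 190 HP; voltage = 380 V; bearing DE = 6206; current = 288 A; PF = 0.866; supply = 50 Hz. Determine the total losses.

22.4 kW

P_in = √3·V·I·cosφ = 1.732×380×288×0.866 = 164150 W
P_out = 190×746 = 141740 W
Losses = P_in − P_out = 164150 − 141740 = 22410 W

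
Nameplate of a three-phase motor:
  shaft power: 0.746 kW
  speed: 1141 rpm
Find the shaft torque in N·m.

6.24 N·m

ω = 2π × 1141/60 = 119.5 rad/s
τ = P/ω = 746/119.5 = 6.24 N·m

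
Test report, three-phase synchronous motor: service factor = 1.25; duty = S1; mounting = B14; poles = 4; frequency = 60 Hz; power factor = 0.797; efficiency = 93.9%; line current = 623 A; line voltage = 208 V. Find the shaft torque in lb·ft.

657 lb·ft

P_in = √3·V·I·cosφ = 1.732 × 208 × 623 × 0.797 = 178878 W
P_out = η·P_in = 0.939 × 178878 = 167966 W
n = n_s = 120×60/4 = 1800 rpm (synchronous)
ω = 2π×1800/60 = 188.5 rad/s
τ = P_out/ω = 167966/188.5 = 891.1 N·m
In lb·ft: 891.1/1.356 = 657 lb·ft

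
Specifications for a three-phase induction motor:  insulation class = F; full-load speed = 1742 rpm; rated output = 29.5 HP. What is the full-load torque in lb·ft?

P_out = 29.5 × 746 = 22007 W
ω = 2π × 1742/60 = 182.4 rad/s
τ = P_out/ω = 22007/182.4 = 120.7 N·m
In lb·ft: 120.7/1.356 = 89 lb·ft

89 lb·ft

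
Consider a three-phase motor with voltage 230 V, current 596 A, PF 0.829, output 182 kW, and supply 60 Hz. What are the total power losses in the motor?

14800 W

P_in = √3·V·I·cosφ = 1.732×230×596×0.829 = 196823 W
P_out = 182000 W
Losses = P_in − P_out = 196823 − 182000 = 14823 W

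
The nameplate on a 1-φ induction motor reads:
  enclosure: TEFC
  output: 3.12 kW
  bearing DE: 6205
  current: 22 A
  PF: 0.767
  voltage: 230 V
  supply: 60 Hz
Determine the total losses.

P_in = V·I·cosφ = 230×22×0.767 = 3881 W
P_out = 3120 W
Losses = P_in − P_out = 3881 − 3120 = 761 W

761 W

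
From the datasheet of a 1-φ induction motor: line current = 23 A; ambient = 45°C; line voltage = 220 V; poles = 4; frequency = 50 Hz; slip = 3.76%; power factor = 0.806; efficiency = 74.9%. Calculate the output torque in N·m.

20.2 N·m

P_in = V·I·cosφ = 220 × 23 × 0.806 = 4078 W
P_out = η·P_in = 0.749 × 4078 = 3054 W
n_s = 120×50/4 = 1500 rpm; n = 1500×(1−0.0376) = 1444 rpm
ω = 2π×1444/60 = 151.2 rad/s
τ = P_out/ω = 3054/151.2 = 20.2 N·m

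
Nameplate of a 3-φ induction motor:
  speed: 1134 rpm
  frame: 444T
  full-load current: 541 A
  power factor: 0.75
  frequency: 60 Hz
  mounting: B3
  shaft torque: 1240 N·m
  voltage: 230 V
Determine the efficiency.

91.1 %

ω = 2π × 1134/60 = 118.8 rad/s; P_out = τω = 1240 × 118.8 = 147312 W
P_in = √3·V_L·I_L·cosφ = 1.732 × 230 × 541 × 0.75 = 161635 W
η = P_out / P_in = 147312 / 161635 = 0.911 = 91.1%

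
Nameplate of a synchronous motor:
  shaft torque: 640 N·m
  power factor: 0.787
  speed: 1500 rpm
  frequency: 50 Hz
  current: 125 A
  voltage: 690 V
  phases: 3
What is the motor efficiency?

ω = 2π × 1500/60 = 157.1 rad/s; P_out = τω = 640 × 157.1 = 100544 W
P_in = √3·V_L·I_L·cosφ = 1.732 × 690 × 125 × 0.787 = 117566 W
η = P_out / P_in = 100544 / 117566 = 0.855 = 85.5%

85.5 %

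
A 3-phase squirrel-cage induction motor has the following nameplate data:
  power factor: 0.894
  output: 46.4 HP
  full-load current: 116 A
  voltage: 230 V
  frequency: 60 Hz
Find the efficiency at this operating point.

P_out = 46.4 × 746 = 34614 W
P_in = √3·V_L·I_L·cosφ = 1.732 × 230 × 116 × 0.894 = 41312 W
η = P_out / P_in = 34614 / 41312 = 0.838 = 83.8%

83.8 %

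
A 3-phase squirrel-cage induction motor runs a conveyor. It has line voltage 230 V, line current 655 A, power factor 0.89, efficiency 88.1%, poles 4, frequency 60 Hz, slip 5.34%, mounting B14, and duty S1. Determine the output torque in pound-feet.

846 lb·ft

P_in = √3·V·I·cosφ = 1.732 × 230 × 655 × 0.89 = 232224 W
P_out = η·P_in = 0.881 × 232224 = 204589 W
n_s = 120×60/4 = 1800 rpm; n = 1800×(1−0.0534) = 1704 rpm
ω = 2π×1704/60 = 178.4 rad/s
τ = P_out/ω = 204589/178.4 = 1147 N·m
In lb·ft: 1147/1.356 = 846 lb·ft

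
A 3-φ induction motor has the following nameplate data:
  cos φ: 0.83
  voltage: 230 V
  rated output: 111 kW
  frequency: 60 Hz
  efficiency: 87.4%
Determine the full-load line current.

P_out = 111 kW = 111000 W
P_in = P_out / η = 111000 / 0.874 = 127002 W
I_L = P_in / (√3·V_L·cosφ) = 127002 / (1.732 × 230 × 0.83) = 384 A

384 A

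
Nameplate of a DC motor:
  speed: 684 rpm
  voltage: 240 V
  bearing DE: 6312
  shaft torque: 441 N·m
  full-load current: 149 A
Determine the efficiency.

88.3 %

ω = 2π × 684/60 = 71.63 rad/s; P_out = τω = 441 × 71.63 = 31589 W
P_in = V·I = 240 × 149 = 35760 W
η = P_out / P_in = 31589 / 35760 = 0.883 = 88.3%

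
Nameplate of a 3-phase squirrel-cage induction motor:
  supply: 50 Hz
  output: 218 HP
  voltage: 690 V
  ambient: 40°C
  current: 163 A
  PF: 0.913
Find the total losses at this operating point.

15200 W

P_in = √3·V·I·cosφ = 1.732×690×163×0.913 = 177851 W
P_out = 218×746 = 162628 W
Losses = P_in − P_out = 177851 − 162628 = 15223 W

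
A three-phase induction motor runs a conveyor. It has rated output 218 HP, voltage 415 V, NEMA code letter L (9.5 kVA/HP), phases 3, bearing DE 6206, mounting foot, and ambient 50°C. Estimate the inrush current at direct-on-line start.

S_LR = 9.5 × 218 = 2071 kVA
I_LR = S_LR/(√3·V_L) = 2071000/(1.732×415) = 2880 A

2880 A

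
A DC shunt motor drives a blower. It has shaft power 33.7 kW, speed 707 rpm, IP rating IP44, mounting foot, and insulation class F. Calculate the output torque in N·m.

ω = 2π × 707/60 = 74.04 rad/s
τ = P/ω = 33700/74.04 = 455 N·m

455 N·m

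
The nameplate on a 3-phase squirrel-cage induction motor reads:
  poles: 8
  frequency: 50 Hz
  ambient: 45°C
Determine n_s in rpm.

n_s = 120f/p = 120×50/8 = 750 rpm

750 rpm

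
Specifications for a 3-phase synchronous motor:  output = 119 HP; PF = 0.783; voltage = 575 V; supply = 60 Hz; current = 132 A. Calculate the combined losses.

14200 W

P_in = √3·V·I·cosφ = 1.732×575×132×0.783 = 102932 W
P_out = 119×746 = 88774 W
Losses = P_in − P_out = 102932 − 88774 = 14158 W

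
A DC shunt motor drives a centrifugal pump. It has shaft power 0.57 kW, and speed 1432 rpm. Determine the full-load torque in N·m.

ω = 2π × 1432/60 = 150 rad/s
τ = P/ω = 570/150 = 3.8 N·m

3.8 N·m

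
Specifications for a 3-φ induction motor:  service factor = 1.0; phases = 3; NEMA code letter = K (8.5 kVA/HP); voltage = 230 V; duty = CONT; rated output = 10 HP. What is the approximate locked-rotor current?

S_LR = 8.5 × 10 = 85 kVA
I_LR = S_LR/(√3·V_L) = 85000/(1.732×230) = 213 A

213 A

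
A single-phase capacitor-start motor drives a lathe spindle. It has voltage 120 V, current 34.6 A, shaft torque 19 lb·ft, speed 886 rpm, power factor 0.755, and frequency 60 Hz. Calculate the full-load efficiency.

76.2 %

τ = 19 lb·ft × 1.356 = 25.76 N·m
ω = 2π × 886/60 = 92.78 rad/s; P_out = τω = 25.76 × 92.78 = 2390 W
P_in = V·I·cosφ = 120 × 34.6 × 0.755 = 3135 W
η = P_out / P_in = 2390 / 3135 = 0.762 = 76.2%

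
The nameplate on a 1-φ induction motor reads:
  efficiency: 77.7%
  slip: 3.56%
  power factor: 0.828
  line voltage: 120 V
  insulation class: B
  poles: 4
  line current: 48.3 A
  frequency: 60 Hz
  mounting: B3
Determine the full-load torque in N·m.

20.5 N·m

P_in = V·I·cosφ = 120 × 48.3 × 0.828 = 4799 W
P_out = η·P_in = 0.777 × 4799 = 3729 W
n_s = 120×60/4 = 1800 rpm; n = 1800×(1−0.0356) = 1736 rpm
ω = 2π×1736/60 = 181.8 rad/s
τ = P_out/ω = 3729/181.8 = 20.5 N·m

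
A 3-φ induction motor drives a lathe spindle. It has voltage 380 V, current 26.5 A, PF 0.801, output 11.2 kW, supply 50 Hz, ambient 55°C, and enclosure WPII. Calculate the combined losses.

2.77 kW

P_in = √3·V·I·cosφ = 1.732×380×26.5×0.801 = 13970 W
P_out = 11200 W
Losses = P_in − P_out = 13970 − 11200 = 2770 W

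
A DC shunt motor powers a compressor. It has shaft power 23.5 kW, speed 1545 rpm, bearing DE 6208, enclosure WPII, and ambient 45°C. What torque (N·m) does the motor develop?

ω = 2π × 1545/60 = 161.8 rad/s
τ = P/ω = 23500/161.8 = 145 N·m

145 N·m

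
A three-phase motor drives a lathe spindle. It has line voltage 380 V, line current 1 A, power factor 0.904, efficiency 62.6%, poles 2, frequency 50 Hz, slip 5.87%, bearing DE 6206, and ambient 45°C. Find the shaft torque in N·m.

1.26 N·m

P_in = √3·V·I·cosφ = 1.732 × 380 × 1 × 0.904 = 595 W
P_out = η·P_in = 0.626 × 595 = 372 W
n_s = 120×50/2 = 3000 rpm; n = 3000×(1−0.0587) = 2824 rpm
ω = 2π×2824/60 = 295.7 rad/s
τ = P_out/ω = 372/295.7 = 1.26 N·m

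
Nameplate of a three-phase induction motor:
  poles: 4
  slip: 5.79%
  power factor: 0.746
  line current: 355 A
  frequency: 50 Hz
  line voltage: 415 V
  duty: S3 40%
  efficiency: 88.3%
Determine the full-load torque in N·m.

1140 N·m

P_in = √3·V·I·cosφ = 1.732 × 415 × 355 × 0.746 = 190355 W
P_out = η·P_in = 0.883 × 190355 = 168083 W
n_s = 120×50/4 = 1500 rpm; n = 1500×(1−0.0579) = 1413 rpm
ω = 2π×1413/60 = 148 rad/s
τ = P_out/ω = 168083/148 = 1140 N·m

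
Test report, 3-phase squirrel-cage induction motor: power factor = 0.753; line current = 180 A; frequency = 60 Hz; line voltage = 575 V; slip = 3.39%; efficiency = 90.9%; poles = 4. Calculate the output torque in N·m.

P_in = √3·V·I·cosφ = 1.732 × 575 × 180 × 0.753 = 134984 W
P_out = η·P_in = 0.909 × 134984 = 122700 W
n_s = 120×60/4 = 1800 rpm; n = 1800×(1−0.0339) = 1739 rpm
ω = 2π×1739/60 = 182.1 rad/s
τ = P_out/ω = 122700/182.1 = 674 N·m

674 N·m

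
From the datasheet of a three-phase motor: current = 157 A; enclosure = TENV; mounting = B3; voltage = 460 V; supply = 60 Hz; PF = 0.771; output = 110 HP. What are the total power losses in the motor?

P_in = √3·V·I·cosφ = 1.732×460×157×0.771 = 96441 W
P_out = 110×746 = 82060 W
Losses = P_in − P_out = 96441 − 82060 = 14381 W

14.4 kW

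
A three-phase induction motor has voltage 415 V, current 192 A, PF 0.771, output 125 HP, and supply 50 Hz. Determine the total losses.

P_in = √3·V·I·cosφ = 1.732×415×192×0.771 = 106402 W
P_out = 125×746 = 93250 W
Losses = P_in − P_out = 106402 − 93250 = 13152 W

13200 W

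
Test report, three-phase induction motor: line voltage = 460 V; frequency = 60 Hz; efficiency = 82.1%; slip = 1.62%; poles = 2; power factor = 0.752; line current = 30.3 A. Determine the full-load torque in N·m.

P_in = √3·V·I·cosφ = 1.732 × 460 × 30.3 × 0.752 = 18154 W
P_out = η·P_in = 0.821 × 18154 = 14904 W
n_s = 120×60/2 = 3600 rpm; n = 3600×(1−0.0162) = 3542 rpm
ω = 2π×3542/60 = 370.9 rad/s
τ = P_out/ω = 14904/370.9 = 40.2 N·m

40.2 N·m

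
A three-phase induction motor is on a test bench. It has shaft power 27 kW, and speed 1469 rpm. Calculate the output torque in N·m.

ω = 2π × 1469/60 = 153.8 rad/s
τ = P/ω = 27000/153.8 = 176 N·m

176 N·m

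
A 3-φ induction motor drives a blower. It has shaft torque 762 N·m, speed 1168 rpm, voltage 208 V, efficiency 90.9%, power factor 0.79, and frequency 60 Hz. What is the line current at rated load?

ω = 2π×1168/60 = 122.3 rad/s; P_out = τω = 762 × 122.3 = 93193 W
P_in = P_out / η = 93193 / 0.909 = 102523 W
I_L = P_in / (√3·V_L·cosφ) = 102523 / (1.732 × 208 × 0.79) = 360 A

360 A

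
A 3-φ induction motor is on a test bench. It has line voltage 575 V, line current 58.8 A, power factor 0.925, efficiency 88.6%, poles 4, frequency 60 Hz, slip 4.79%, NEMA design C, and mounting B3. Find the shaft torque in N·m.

P_in = √3·V·I·cosφ = 1.732 × 575 × 58.8 × 0.925 = 54167 W
P_out = η·P_in = 0.886 × 54167 = 47992 W
n_s = 120×60/4 = 1800 rpm; n = 1800×(1−0.0479) = 1714 rpm
ω = 2π×1714/60 = 179.5 rad/s
τ = P_out/ω = 47992/179.5 = 267 N·m

267 N·m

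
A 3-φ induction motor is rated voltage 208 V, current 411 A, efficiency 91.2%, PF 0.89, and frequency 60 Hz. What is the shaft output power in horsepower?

161 HP

P_in = √3·V·I·cosφ = 1.732 × 208 × 411 × 0.89 = 131778 W
P_out = η·P_in = 0.912 × 131778 = 120182 W
= 120182/746 = 161 HP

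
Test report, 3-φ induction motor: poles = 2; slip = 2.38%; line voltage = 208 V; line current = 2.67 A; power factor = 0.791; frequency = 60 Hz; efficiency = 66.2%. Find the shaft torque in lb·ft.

1.01 lb·ft

P_in = √3·V·I·cosφ = 1.732 × 208 × 2.67 × 0.791 = 761 W
P_out = η·P_in = 0.662 × 761 = 504 W
n_s = 120×60/2 = 3600 rpm; n = 3600×(1−0.0238) = 3514 rpm
ω = 2π×3514/60 = 368 rad/s
τ = P_out/ω = 504/368 = 1.37 N·m
In lb·ft: 1.37/1.356 = 1.01 lb·ft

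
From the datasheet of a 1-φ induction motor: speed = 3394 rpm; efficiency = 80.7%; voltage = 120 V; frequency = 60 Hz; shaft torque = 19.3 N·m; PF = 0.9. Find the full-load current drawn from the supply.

78.7 A

ω = 2π×3394/60 = 355.4 rad/s; P_out = τω = 19.3 × 355.4 = 6859 W
P_in = P_out / η = 6859 / 0.807 = 8499 W
I = P_in / (V·cosφ) = 8499 / (120 × 0.9) = 78.7 A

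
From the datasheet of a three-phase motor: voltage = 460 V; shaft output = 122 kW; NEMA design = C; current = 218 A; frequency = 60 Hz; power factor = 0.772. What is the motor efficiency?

P_out = 122 kW = 122000 W
P_in = √3·V_L·I_L·cosφ = 1.732 × 460 × 218 × 0.772 = 134085 W
η = P_out / P_in = 122000 / 134085 = 0.910 = 91.0%

91.0 %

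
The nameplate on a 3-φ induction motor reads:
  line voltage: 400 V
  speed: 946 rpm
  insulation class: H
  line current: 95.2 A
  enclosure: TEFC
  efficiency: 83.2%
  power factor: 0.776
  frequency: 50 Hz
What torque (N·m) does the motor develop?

P_in = √3·V·I·cosφ = 1.732 × 400 × 95.2 × 0.776 = 51181 W
P_out = η·P_in = 0.832 × 51181 = 42583 W
n = 946 rpm
ω = 2π×946/60 = 99.06 rad/s
τ = P_out/ω = 42583/99.06 = 430 N·m

430 N·m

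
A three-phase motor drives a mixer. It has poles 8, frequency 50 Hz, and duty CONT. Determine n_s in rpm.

n_s = 120f/p = 120×50/8 = 750 rpm

750 rpm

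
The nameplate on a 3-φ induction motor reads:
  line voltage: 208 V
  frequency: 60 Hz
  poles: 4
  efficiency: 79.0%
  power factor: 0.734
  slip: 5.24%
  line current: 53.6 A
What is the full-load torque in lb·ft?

46.2 lb·ft

P_in = √3·V·I·cosφ = 1.732 × 208 × 53.6 × 0.734 = 14173 W
P_out = η·P_in = 0.79 × 14173 = 11197 W
n_s = 120×60/4 = 1800 rpm; n = 1800×(1−0.0524) = 1706 rpm
ω = 2π×1706/60 = 178.7 rad/s
τ = P_out/ω = 11197/178.7 = 62.66 N·m
In lb·ft: 62.66/1.356 = 46.2 lb·ft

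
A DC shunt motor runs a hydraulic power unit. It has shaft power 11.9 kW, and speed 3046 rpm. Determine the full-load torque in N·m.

ω = 2π × 3046/60 = 319 rad/s
τ = P/ω = 11900/319 = 37.3 N·m

37.3 N·m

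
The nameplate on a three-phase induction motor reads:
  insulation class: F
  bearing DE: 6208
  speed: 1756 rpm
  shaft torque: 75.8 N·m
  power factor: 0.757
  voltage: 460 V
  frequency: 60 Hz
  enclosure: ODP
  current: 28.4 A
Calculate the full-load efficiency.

ω = 2π × 1756/60 = 183.9 rad/s; P_out = τω = 75.8 × 183.9 = 13940 W
P_in = √3·V_L·I_L·cosφ = 1.732 × 460 × 28.4 × 0.757 = 17129 W
η = P_out / P_in = 13940 / 17129 = 0.814 = 81.4%

81.4 %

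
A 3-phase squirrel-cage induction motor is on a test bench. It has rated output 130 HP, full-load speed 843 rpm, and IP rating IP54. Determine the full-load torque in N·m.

1100 N·m

P_out = 130 × 746 = 96980 W
ω = 2π × 843/60 = 88.28 rad/s
τ = P_out/ω = 96980/88.28 = 1100 N·m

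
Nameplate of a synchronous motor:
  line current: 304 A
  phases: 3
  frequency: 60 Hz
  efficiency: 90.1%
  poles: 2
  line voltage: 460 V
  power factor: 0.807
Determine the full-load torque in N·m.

467 N·m

P_in = √3·V·I·cosφ = 1.732 × 460 × 304 × 0.807 = 195458 W
P_out = η·P_in = 0.901 × 195458 = 176108 W
n = n_s = 120×60/2 = 3600 rpm (synchronous)
ω = 2π×3600/60 = 377 rad/s
τ = P_out/ω = 176108/377 = 467 N·m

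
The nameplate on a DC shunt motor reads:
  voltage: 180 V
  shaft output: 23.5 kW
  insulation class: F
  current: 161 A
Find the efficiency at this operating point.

P_out = 23.5 kW = 23500 W
P_in = V·I = 180 × 161 = 28980 W
η = P_out / P_in = 23500 / 28980 = 0.811 = 81.1%

81.1 %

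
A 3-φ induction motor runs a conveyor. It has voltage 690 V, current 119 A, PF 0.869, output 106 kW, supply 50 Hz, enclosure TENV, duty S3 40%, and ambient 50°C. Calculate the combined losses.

17600 W

P_in = √3·V·I·cosφ = 1.732×690×119×0.869 = 123584 W
P_out = 106000 W
Losses = P_in − P_out = 123584 − 106000 = 17584 W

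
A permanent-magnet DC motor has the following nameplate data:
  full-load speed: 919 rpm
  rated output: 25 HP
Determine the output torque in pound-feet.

143 lb·ft

P_out = 25 × 746 = 18650 W
ω = 2π × 919/60 = 96.24 rad/s
τ = P_out/ω = 18650/96.24 = 193.8 N·m
In lb·ft: 193.8/1.356 = 143 lb·ft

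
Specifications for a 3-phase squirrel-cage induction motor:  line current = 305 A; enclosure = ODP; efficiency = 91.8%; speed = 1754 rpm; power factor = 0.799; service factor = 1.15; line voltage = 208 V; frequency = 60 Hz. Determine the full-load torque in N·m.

P_in = √3·V·I·cosφ = 1.732 × 208 × 305 × 0.799 = 87793 W
P_out = η·P_in = 0.918 × 87793 = 80594 W
n = 1754 rpm
ω = 2π×1754/60 = 183.7 rad/s
τ = P_out/ω = 80594/183.7 = 439 N·m

439 N·m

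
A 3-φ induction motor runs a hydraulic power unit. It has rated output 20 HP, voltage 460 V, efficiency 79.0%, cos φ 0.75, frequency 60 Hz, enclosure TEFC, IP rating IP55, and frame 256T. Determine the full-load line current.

31.6 A

P_out = 20 × 746 = 14920 W
P_in = P_out / η = 14920 / 0.790 = 18886 W
I_L = P_in / (√3·V_L·cosφ) = 18886 / (1.732 × 460 × 0.75) = 31.6 A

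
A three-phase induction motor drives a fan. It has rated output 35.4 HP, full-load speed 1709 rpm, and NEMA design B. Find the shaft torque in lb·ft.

P_out = 35.4 × 746 = 26408 W
ω = 2π × 1709/60 = 179 rad/s
τ = P_out/ω = 26408/179 = 147.5 N·m
In lb·ft: 147.5/1.356 = 109 lb·ft

109 lb·ft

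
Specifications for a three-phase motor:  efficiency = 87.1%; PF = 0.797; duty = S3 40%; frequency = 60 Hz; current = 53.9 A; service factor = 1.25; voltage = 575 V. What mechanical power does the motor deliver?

P_in = √3·V·I·cosφ = 1.732 × 575 × 53.9 × 0.797 = 42782 W
P_out = η·P_in = 0.871 × 42782 = 37263 W

37.3 kW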